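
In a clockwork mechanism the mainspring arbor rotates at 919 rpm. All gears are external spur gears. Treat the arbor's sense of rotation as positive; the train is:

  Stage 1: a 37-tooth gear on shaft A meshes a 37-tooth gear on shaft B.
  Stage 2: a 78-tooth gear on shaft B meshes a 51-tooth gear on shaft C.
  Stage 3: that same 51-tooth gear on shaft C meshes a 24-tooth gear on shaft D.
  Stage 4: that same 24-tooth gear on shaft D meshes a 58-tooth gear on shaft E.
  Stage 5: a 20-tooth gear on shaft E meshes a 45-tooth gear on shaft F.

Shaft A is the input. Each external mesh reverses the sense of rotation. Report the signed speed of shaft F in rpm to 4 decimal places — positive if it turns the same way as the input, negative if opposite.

Stage 1 [37T→37T]: ω = 919.0000×37/37 = 919.0000 rpm, dir flips to −; running = −919.0000
Stage 2 [78T→51T]: ω = 919.0000×78/51 = 1405.5294 rpm, dir flips to +; running = +1405.5294
Stage 3 [51T→24T]: ω = 1405.5294×51/24 = 2986.7500 rpm, dir flips to −; running = −2986.7500
Stage 4 [24T→58T]: ω = 2986.7500×24/58 = 1235.8966 rpm, dir flips to +; running = +1235.8966
Stage 5 [20T→45T]: ω = 1235.8966×20/45 = 549.2874 rpm, dir flips to −; running = −549.2874

-549.2874 rpm (opposite to input, |ω| = 549.2874 rpm)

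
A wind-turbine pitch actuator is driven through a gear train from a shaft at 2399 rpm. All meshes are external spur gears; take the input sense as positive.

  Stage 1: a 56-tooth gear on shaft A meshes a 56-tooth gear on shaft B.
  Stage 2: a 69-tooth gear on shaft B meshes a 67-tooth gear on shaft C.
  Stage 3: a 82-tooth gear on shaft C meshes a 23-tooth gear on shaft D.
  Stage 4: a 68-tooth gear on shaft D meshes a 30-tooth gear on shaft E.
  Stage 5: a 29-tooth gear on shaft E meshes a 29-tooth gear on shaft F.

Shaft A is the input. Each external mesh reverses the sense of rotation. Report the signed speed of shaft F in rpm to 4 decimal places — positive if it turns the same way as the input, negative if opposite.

-19965.4090 rpm (opposite to input, |ω| = 19965.4090 rpm)

Stage 1 [56T→56T]: ω = 2399.0000×56/56 = 2399.0000 rpm, dir flips to −; running = −2399.0000
Stage 2 [69T→67T]: ω = 2399.0000×69/67 = 2470.6119 rpm, dir flips to +; running = +2470.6119
Stage 3 [82T→23T]: ω = 2470.6119×82/23 = 8808.2687 rpm, dir flips to −; running = −8808.2687
Stage 4 [68T→30T]: ω = 8808.2687×68/30 = 19965.4090 rpm, dir flips to +; running = +19965.4090
Stage 5 [29T→29T]: ω = 19965.4090×29/29 = 19965.4090 rpm, dir flips to −; running = −19965.4090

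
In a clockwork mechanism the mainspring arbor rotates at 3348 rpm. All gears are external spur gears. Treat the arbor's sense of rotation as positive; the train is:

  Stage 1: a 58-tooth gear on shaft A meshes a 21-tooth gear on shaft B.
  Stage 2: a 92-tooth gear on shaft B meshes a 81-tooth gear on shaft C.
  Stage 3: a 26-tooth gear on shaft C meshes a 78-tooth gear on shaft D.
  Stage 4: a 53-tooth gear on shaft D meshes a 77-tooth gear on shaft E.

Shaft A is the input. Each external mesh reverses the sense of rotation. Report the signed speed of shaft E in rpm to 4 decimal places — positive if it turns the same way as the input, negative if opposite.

+2409.6882 rpm (same as input, |ω| = 2409.6882 rpm)

Stage 1 [58T→21T]: ω = 3348.0000×58/21 = 9246.8571 rpm, dir flips to −; running = −9246.8571
Stage 2 [92T→81T]: ω = 9246.8571×92/81 = 10502.6032 rpm, dir flips to +; running = +10502.6032
Stage 3 [26T→78T]: ω = 10502.6032×26/78 = 3500.8677 rpm, dir flips to −; running = −3500.8677
Stage 4 [53T→77T]: ω = 3500.8677×53/77 = 2409.6882 rpm, dir flips to +; running = +2409.6882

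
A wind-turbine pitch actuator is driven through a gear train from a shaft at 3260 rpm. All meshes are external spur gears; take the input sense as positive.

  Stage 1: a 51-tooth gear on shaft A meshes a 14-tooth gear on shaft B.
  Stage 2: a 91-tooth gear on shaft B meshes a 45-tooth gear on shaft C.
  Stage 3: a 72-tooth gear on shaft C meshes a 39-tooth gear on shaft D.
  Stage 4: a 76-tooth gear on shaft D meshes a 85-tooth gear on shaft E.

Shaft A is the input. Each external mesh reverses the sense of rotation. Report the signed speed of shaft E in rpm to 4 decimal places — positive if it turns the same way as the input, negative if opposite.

Stage 1 [51T→14T]: ω = 3260.0000×51/14 = 11875.7143 rpm, dir flips to −; running = −11875.7143
Stage 2 [91T→45T]: ω = 11875.7143×91/45 = 24015.3333 rpm, dir flips to +; running = +24015.3333
Stage 3 [72T→39T]: ω = 24015.3333×72/39 = 44336.0000 rpm, dir flips to −; running = −44336.0000
Stage 4 [76T→85T]: ω = 44336.0000×76/85 = 39641.6000 rpm, dir flips to +; running = +39641.6000

+39641.6000 rpm (same as input, |ω| = 39641.6000 rpm)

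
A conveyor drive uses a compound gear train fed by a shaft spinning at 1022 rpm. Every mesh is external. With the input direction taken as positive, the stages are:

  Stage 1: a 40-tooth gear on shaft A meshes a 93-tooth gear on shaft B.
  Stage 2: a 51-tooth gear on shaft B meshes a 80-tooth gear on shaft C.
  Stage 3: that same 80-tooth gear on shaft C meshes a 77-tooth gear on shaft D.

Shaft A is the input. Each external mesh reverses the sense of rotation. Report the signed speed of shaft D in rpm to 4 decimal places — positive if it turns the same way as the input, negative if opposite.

-291.1437 rpm (opposite to input, |ω| = 291.1437 rpm)

Stage 1 [40T→93T]: ω = 1022.0000×40/93 = 439.5699 rpm, dir flips to −; running = −439.5699
Stage 2 [51T→80T]: ω = 439.5699×51/80 = 280.2258 rpm, dir flips to +; running = +280.2258
Stage 3 [80T→77T]: ω = 280.2258×80/77 = 291.1437 rpm, dir flips to −; running = −291.1437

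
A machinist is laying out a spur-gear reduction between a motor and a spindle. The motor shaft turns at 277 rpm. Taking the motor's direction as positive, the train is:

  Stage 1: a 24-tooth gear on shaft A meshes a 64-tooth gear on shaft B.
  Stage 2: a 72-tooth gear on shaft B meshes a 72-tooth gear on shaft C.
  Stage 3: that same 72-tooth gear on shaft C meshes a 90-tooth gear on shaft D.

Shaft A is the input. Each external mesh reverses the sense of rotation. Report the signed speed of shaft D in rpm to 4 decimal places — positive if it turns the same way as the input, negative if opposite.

-83.1000 rpm (opposite to input, |ω| = 83.1000 rpm)

Stage 1 [24T→64T]: ω = 277.0000×24/64 = 103.8750 rpm, dir flips to −; running = −103.8750
Stage 2 [72T→72T]: ω = 103.8750×72/72 = 103.8750 rpm, dir flips to +; running = +103.8750
Stage 3 [72T→90T]: ω = 103.8750×72/90 = 83.1000 rpm, dir flips to −; running = −83.1000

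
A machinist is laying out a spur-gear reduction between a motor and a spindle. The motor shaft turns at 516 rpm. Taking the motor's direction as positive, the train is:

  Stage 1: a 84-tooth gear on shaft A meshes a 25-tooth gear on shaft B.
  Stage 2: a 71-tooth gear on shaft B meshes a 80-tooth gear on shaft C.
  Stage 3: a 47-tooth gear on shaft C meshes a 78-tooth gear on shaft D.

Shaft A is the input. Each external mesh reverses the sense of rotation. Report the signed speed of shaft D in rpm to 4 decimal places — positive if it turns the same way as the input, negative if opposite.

Stage 1 [84T→25T]: ω = 516.0000×84/25 = 1733.7600 rpm, dir flips to −; running = −1733.7600
Stage 2 [71T→80T]: ω = 1733.7600×71/80 = 1538.7120 rpm, dir flips to +; running = +1538.7120
Stage 3 [47T→78T]: ω = 1538.7120×47/78 = 927.1726 rpm, dir flips to −; running = −927.1726

-927.1726 rpm (opposite to input, |ω| = 927.1726 rpm)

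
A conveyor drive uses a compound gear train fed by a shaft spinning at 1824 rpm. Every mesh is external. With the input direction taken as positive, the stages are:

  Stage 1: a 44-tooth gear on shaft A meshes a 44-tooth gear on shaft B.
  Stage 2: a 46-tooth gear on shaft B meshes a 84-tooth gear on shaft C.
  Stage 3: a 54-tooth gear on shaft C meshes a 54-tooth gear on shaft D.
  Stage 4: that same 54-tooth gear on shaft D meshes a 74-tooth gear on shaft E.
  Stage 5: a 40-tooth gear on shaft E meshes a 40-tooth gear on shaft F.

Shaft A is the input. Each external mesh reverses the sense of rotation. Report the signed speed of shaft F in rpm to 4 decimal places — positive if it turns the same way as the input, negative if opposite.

Stage 1 [44T→44T]: ω = 1824.0000×44/44 = 1824.0000 rpm, dir flips to −; running = −1824.0000
Stage 2 [46T→84T]: ω = 1824.0000×46/84 = 998.8571 rpm, dir flips to +; running = +998.8571
Stage 3 [54T→54T]: ω = 998.8571×54/54 = 998.8571 rpm, dir flips to −; running = −998.8571
Stage 4 [54T→74T]: ω = 998.8571×54/74 = 728.8958 rpm, dir flips to +; running = +728.8958
Stage 5 [40T→40T]: ω = 728.8958×40/40 = 728.8958 rpm, dir flips to −; running = −728.8958

-728.8958 rpm (opposite to input, |ω| = 728.8958 rpm)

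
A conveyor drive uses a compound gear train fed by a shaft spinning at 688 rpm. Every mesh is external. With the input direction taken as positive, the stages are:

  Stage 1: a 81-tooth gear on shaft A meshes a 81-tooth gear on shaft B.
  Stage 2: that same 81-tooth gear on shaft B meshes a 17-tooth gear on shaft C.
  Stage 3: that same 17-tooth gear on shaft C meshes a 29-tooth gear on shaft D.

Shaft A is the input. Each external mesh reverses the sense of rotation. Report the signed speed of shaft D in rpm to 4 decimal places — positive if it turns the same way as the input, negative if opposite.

Stage 1 [81T→81T]: ω = 688.0000×81/81 = 688.0000 rpm, dir flips to −; running = −688.0000
Stage 2 [81T→17T]: ω = 688.0000×81/17 = 3278.1176 rpm, dir flips to +; running = +3278.1176
Stage 3 [17T→29T]: ω = 3278.1176×17/29 = 1921.6552 rpm, dir flips to −; running = −1921.6552

-1921.6552 rpm (opposite to input, |ω| = 1921.6552 rpm)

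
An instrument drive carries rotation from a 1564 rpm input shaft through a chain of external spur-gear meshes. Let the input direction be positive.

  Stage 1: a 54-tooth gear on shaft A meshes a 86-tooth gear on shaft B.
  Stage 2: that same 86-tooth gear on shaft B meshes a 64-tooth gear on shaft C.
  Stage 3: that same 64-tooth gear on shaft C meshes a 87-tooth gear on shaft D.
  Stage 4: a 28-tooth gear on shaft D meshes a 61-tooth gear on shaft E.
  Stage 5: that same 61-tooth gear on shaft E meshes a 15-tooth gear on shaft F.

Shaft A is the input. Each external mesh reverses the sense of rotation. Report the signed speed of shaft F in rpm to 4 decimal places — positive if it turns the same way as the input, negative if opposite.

Stage 1 [54T→86T]: ω = 1564.0000×54/86 = 982.0465 rpm, dir flips to −; running = −982.0465
Stage 2 [86T→64T]: ω = 982.0465×86/64 = 1319.6250 rpm, dir flips to +; running = +1319.6250
Stage 3 [64T→87T]: ω = 1319.6250×64/87 = 970.7586 rpm, dir flips to −; running = −970.7586
Stage 4 [28T→61T]: ω = 970.7586×28/61 = 445.5941 rpm, dir flips to +; running = +445.5941
Stage 5 [61T→15T]: ω = 445.5941×61/15 = 1812.0828 rpm, dir flips to −; running = −1812.0828

-1812.0828 rpm (opposite to input, |ω| = 1812.0828 rpm)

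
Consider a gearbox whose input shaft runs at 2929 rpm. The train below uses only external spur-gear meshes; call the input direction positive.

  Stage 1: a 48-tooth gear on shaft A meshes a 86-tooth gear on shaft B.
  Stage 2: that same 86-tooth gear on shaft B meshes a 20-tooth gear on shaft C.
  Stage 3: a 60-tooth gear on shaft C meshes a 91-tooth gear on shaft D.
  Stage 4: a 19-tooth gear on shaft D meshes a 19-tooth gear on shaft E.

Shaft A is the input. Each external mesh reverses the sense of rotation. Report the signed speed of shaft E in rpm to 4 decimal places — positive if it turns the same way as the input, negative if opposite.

Stage 1 [48T→86T]: ω = 2929.0000×48/86 = 1634.7907 rpm, dir flips to −; running = −1634.7907
Stage 2 [86T→20T]: ω = 1634.7907×86/20 = 7029.6000 rpm, dir flips to +; running = +7029.6000
Stage 3 [60T→91T]: ω = 7029.6000×60/91 = 4634.9011 rpm, dir flips to −; running = −4634.9011
Stage 4 [19T→19T]: ω = 4634.9011×19/19 = 4634.9011 rpm, dir flips to +; running = +4634.9011

+4634.9011 rpm (same as input, |ω| = 4634.9011 rpm)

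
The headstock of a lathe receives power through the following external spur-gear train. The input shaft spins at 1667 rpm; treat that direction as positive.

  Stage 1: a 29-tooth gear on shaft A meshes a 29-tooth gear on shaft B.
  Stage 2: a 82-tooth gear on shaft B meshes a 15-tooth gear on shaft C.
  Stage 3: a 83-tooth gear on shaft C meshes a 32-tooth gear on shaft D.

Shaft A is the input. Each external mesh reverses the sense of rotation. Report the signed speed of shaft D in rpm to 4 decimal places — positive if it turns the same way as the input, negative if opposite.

-23636.6708 rpm (opposite to input, |ω| = 23636.6708 rpm)

Stage 1 [29T→29T]: ω = 1667.0000×29/29 = 1667.0000 rpm, dir flips to −; running = −1667.0000
Stage 2 [82T→15T]: ω = 1667.0000×82/15 = 9112.9333 rpm, dir flips to +; running = +9112.9333
Stage 3 [83T→32T]: ω = 9112.9333×83/32 = 23636.6708 rpm, dir flips to −; running = −23636.6708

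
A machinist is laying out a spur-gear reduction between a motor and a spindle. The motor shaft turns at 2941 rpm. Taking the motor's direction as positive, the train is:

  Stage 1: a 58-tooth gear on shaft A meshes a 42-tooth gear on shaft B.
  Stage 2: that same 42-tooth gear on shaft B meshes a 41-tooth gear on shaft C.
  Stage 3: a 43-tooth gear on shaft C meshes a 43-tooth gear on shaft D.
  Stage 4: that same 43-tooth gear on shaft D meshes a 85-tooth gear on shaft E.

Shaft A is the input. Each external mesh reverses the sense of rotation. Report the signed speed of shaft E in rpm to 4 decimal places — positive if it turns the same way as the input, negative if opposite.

+2104.6927 rpm (same as input, |ω| = 2104.6927 rpm)

Stage 1 [58T→42T]: ω = 2941.0000×58/42 = 4061.3810 rpm, dir flips to −; running = −4061.3810
Stage 2 [42T→41T]: ω = 4061.3810×42/41 = 4160.4390 rpm, dir flips to +; running = +4160.4390
Stage 3 [43T→43T]: ω = 4160.4390×43/43 = 4160.4390 rpm, dir flips to −; running = −4160.4390
Stage 4 [43T→85T]: ω = 4160.4390×43/85 = 2104.6927 rpm, dir flips to +; running = +2104.6927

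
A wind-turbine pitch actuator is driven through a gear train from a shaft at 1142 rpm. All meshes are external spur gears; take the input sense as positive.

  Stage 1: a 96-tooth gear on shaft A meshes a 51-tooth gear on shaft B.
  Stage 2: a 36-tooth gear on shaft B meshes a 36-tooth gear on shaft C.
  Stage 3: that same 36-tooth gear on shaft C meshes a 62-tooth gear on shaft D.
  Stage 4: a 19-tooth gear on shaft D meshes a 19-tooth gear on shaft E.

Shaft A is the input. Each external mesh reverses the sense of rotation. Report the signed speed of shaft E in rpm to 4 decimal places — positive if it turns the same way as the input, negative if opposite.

Stage 1 [96T→51T]: ω = 1142.0000×96/51 = 2149.6471 rpm, dir flips to −; running = −2149.6471
Stage 2 [36T→36T]: ω = 2149.6471×36/36 = 2149.6471 rpm, dir flips to +; running = +2149.6471
Stage 3 [36T→62T]: ω = 2149.6471×36/62 = 1248.1822 rpm, dir flips to −; running = −1248.1822
Stage 4 [19T→19T]: ω = 1248.1822×19/19 = 1248.1822 rpm, dir flips to +; running = +1248.1822

+1248.1822 rpm (same as input, |ω| = 1248.1822 rpm)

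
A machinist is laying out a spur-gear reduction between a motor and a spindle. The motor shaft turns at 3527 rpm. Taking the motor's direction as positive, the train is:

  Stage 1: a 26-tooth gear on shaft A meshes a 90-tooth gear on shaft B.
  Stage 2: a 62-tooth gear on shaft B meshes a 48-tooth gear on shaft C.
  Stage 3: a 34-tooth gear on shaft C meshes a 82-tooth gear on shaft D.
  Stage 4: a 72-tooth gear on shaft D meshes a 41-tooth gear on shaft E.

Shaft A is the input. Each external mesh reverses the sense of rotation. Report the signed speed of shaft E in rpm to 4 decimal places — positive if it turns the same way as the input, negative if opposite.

+958.2977 rpm (same as input, |ω| = 958.2977 rpm)

Stage 1 [26T→90T]: ω = 3527.0000×26/90 = 1018.9111 rpm, dir flips to −; running = −1018.9111
Stage 2 [62T→48T]: ω = 1018.9111×62/48 = 1316.0935 rpm, dir flips to +; running = +1316.0935
Stage 3 [34T→82T]: ω = 1316.0935×34/82 = 545.6973 rpm, dir flips to −; running = −545.6973
Stage 4 [72T→41T]: ω = 545.6973×72/41 = 958.2977 rpm, dir flips to +; running = +958.2977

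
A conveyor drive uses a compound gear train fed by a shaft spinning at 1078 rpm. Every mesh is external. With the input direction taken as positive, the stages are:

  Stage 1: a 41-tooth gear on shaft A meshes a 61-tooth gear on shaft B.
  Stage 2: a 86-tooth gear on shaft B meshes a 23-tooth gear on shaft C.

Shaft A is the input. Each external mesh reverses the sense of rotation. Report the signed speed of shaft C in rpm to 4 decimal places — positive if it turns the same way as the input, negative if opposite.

Stage 1 [41T→61T]: ω = 1078.0000×41/61 = 724.5574 rpm, dir flips to −; running = −724.5574
Stage 2 [86T→23T]: ω = 724.5574×86/23 = 2709.2145 rpm, dir flips to +; running = +2709.2145

+2709.2145 rpm (same as input, |ω| = 2709.2145 rpm)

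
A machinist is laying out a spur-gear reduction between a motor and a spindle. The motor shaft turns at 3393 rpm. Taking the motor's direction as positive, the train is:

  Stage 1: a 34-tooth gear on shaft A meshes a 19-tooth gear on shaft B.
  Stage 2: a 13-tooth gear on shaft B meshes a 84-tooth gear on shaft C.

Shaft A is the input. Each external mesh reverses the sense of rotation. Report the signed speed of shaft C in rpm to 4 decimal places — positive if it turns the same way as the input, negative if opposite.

+939.6654 rpm (same as input, |ω| = 939.6654 rpm)

Stage 1 [34T→19T]: ω = 3393.0000×34/19 = 6071.6842 rpm, dir flips to −; running = −6071.6842
Stage 2 [13T→84T]: ω = 6071.6842×13/84 = 939.6654 rpm, dir flips to +; running = +939.6654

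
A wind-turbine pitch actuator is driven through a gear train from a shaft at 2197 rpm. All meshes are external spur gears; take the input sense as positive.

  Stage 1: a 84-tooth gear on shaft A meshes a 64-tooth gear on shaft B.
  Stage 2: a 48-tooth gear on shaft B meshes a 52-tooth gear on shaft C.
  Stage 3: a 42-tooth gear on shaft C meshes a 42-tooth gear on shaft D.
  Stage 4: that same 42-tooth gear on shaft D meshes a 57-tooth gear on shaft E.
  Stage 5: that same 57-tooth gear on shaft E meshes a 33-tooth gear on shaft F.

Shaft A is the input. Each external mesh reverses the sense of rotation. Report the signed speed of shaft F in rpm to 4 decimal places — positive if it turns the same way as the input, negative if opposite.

Stage 1 [84T→64T]: ω = 2197.0000×84/64 = 2883.5625 rpm, dir flips to −; running = −2883.5625
Stage 2 [48T→52T]: ω = 2883.5625×48/52 = 2661.7500 rpm, dir flips to +; running = +2661.7500
Stage 3 [42T→42T]: ω = 2661.7500×42/42 = 2661.7500 rpm, dir flips to −; running = −2661.7500
Stage 4 [42T→57T]: ω = 2661.7500×42/57 = 1961.2895 rpm, dir flips to +; running = +1961.2895
Stage 5 [57T→33T]: ω = 1961.2895×57/33 = 3387.6818 rpm, dir flips to −; running = −3387.6818

-3387.6818 rpm (opposite to input, |ω| = 3387.6818 rpm)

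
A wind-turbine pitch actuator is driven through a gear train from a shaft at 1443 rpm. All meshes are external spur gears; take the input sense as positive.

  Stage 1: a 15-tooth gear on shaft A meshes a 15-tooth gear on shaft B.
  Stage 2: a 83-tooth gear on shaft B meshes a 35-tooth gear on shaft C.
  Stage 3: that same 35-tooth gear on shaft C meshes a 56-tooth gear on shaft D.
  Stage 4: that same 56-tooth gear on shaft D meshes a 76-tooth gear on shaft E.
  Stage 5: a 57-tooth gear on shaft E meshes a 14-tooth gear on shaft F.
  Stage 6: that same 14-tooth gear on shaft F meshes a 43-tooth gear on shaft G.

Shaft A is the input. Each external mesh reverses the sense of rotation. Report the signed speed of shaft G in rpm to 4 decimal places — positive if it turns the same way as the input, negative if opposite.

+2088.9942 rpm (same as input, |ω| = 2088.9942 rpm)

Stage 1 [15T→15T]: ω = 1443.0000×15/15 = 1443.0000 rpm, dir flips to −; running = −1443.0000
Stage 2 [83T→35T]: ω = 1443.0000×83/35 = 3421.9714 rpm, dir flips to +; running = +3421.9714
Stage 3 [35T→56T]: ω = 3421.9714×35/56 = 2138.7321 rpm, dir flips to −; running = −2138.7321
Stage 4 [56T→76T]: ω = 2138.7321×56/76 = 1575.9079 rpm, dir flips to +; running = +1575.9079
Stage 5 [57T→14T]: ω = 1575.9079×57/14 = 6416.1964 rpm, dir flips to −; running = −6416.1964
Stage 6 [14T→43T]: ω = 6416.1964×14/43 = 2088.9942 rpm, dir flips to +; running = +2088.9942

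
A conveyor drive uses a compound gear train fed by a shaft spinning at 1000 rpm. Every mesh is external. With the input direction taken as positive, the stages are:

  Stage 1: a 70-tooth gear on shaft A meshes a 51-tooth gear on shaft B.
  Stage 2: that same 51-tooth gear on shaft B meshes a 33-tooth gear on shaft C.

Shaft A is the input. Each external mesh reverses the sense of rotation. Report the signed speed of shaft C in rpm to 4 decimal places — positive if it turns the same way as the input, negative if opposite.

+2121.2121 rpm (same as input, |ω| = 2121.2121 rpm)

Stage 1 [70T→51T]: ω = 1000.0000×70/51 = 1372.5490 rpm, dir flips to −; running = −1372.5490
Stage 2 [51T→33T]: ω = 1372.5490×51/33 = 2121.2121 rpm, dir flips to +; running = +2121.2121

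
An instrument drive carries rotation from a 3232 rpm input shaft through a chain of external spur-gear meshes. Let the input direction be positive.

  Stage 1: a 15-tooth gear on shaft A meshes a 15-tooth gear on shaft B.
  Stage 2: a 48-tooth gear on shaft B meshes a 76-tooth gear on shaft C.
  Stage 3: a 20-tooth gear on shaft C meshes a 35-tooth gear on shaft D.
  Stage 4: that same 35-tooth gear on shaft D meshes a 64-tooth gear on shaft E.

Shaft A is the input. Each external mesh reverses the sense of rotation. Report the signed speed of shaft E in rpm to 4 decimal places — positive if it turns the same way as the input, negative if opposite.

+637.8947 rpm (same as input, |ω| = 637.8947 rpm)

Stage 1 [15T→15T]: ω = 3232.0000×15/15 = 3232.0000 rpm, dir flips to −; running = −3232.0000
Stage 2 [48T→76T]: ω = 3232.0000×48/76 = 2041.2632 rpm, dir flips to +; running = +2041.2632
Stage 3 [20T→35T]: ω = 2041.2632×20/35 = 1166.4361 rpm, dir flips to −; running = −1166.4361
Stage 4 [35T→64T]: ω = 1166.4361×35/64 = 637.8947 rpm, dir flips to +; running = +637.8947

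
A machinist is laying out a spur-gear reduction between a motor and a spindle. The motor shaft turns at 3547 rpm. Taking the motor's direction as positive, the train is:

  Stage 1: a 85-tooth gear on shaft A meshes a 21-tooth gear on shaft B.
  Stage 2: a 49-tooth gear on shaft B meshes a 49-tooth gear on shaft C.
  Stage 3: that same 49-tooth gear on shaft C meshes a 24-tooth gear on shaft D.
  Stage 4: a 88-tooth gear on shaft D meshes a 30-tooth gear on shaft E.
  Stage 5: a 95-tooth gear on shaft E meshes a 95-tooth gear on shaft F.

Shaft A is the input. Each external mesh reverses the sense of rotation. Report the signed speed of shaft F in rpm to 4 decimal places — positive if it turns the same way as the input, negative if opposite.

-85981.9074 rpm (opposite to input, |ω| = 85981.9074 rpm)

Stage 1 [85T→21T]: ω = 3547.0000×85/21 = 14356.9048 rpm, dir flips to −; running = −14356.9048
Stage 2 [49T→49T]: ω = 14356.9048×49/49 = 14356.9048 rpm, dir flips to +; running = +14356.9048
Stage 3 [49T→24T]: ω = 14356.9048×49/24 = 29312.0139 rpm, dir flips to −; running = −29312.0139
Stage 4 [88T→30T]: ω = 29312.0139×88/30 = 85981.9074 rpm, dir flips to +; running = +85981.9074
Stage 5 [95T→95T]: ω = 85981.9074×95/95 = 85981.9074 rpm, dir flips to −; running = −85981.9074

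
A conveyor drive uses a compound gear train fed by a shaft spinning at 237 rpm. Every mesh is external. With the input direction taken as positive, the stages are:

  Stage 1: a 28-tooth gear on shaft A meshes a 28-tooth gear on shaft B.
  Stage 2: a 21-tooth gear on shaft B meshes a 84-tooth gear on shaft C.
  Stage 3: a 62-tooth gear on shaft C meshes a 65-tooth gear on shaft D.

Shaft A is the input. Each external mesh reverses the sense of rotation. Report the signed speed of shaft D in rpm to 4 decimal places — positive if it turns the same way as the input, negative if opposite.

-56.5154 rpm (opposite to input, |ω| = 56.5154 rpm)

Stage 1 [28T→28T]: ω = 237.0000×28/28 = 237.0000 rpm, dir flips to −; running = −237.0000
Stage 2 [21T→84T]: ω = 237.0000×21/84 = 59.2500 rpm, dir flips to +; running = +59.2500
Stage 3 [62T→65T]: ω = 59.2500×62/65 = 56.5154 rpm, dir flips to −; running = −56.5154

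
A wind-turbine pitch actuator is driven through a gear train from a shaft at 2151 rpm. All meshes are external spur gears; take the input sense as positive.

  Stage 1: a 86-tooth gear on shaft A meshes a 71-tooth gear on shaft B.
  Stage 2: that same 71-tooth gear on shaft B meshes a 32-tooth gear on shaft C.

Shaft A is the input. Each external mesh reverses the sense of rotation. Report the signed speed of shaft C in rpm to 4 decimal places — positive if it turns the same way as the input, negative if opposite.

Stage 1 [86T→71T]: ω = 2151.0000×86/71 = 2605.4366 rpm, dir flips to −; running = −2605.4366
Stage 2 [71T→32T]: ω = 2605.4366×71/32 = 5780.8125 rpm, dir flips to +; running = +5780.8125

+5780.8125 rpm (same as input, |ω| = 5780.8125 rpm)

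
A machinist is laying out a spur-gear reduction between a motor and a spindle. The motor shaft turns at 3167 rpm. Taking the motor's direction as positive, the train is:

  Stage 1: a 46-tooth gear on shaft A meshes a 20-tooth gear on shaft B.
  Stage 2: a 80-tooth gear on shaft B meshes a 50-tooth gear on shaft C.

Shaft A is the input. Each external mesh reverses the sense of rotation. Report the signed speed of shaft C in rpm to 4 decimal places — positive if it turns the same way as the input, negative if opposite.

+11654.5600 rpm (same as input, |ω| = 11654.5600 rpm)

Stage 1 [46T→20T]: ω = 3167.0000×46/20 = 7284.1000 rpm, dir flips to −; running = −7284.1000
Stage 2 [80T→50T]: ω = 7284.1000×80/50 = 11654.5600 rpm, dir flips to +; running = +11654.5600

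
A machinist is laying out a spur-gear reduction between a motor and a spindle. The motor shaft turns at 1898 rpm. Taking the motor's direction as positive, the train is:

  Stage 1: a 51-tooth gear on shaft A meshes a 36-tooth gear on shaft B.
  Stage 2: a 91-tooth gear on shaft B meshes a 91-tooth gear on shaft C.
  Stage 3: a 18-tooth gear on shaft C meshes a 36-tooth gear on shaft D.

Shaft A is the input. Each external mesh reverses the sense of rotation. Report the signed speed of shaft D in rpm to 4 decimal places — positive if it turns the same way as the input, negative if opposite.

-1344.4167 rpm (opposite to input, |ω| = 1344.4167 rpm)

Stage 1 [51T→36T]: ω = 1898.0000×51/36 = 2688.8333 rpm, dir flips to −; running = −2688.8333
Stage 2 [91T→91T]: ω = 2688.8333×91/91 = 2688.8333 rpm, dir flips to +; running = +2688.8333
Stage 3 [18T→36T]: ω = 2688.8333×18/36 = 1344.4167 rpm, dir flips to −; running = −1344.4167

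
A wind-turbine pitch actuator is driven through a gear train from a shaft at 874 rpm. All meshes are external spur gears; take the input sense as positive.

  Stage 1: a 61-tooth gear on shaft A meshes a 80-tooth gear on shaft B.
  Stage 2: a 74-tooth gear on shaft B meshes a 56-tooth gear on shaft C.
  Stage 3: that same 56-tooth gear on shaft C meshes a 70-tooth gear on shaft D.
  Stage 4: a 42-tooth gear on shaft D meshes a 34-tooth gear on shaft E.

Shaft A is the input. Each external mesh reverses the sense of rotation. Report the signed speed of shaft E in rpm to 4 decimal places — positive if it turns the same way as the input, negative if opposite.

Stage 1 [61T→80T]: ω = 874.0000×61/80 = 666.4250 rpm, dir flips to −; running = −666.4250
Stage 2 [74T→56T]: ω = 666.4250×74/56 = 880.6330 rpm, dir flips to +; running = +880.6330
Stage 3 [56T→70T]: ω = 880.6330×56/70 = 704.5064 rpm, dir flips to −; running = −704.5064
Stage 4 [42T→34T]: ω = 704.5064×42/34 = 870.2726 rpm, dir flips to +; running = +870.2726

+870.2726 rpm (same as input, |ω| = 870.2726 rpm)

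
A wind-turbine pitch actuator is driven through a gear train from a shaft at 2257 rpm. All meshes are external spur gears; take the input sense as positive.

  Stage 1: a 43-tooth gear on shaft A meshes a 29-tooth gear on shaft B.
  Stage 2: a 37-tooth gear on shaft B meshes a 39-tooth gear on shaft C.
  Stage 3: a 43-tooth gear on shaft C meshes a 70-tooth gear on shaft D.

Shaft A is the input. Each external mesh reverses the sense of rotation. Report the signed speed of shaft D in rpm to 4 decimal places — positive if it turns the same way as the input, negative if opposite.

Stage 1 [43T→29T]: ω = 2257.0000×43/29 = 3346.5862 rpm, dir flips to −; running = −3346.5862
Stage 2 [37T→39T]: ω = 3346.5862×37/39 = 3174.9664 rpm, dir flips to +; running = +3174.9664
Stage 3 [43T→70T]: ω = 3174.9664×43/70 = 1950.3365 rpm, dir flips to −; running = −1950.3365

-1950.3365 rpm (opposite to input, |ω| = 1950.3365 rpm)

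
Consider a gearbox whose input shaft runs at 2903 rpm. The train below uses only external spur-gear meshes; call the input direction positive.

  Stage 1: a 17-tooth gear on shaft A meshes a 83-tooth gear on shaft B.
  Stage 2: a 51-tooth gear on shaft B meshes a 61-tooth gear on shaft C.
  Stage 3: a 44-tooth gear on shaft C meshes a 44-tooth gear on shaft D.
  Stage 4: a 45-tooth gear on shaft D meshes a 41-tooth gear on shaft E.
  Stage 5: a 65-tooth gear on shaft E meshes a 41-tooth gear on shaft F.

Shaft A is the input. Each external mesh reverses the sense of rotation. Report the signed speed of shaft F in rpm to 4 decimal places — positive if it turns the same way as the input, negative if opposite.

-865.0005 rpm (opposite to input, |ω| = 865.0005 rpm)

Stage 1 [17T→83T]: ω = 2903.0000×17/83 = 594.5904 rpm, dir flips to −; running = −594.5904
Stage 2 [51T→61T]: ω = 594.5904×51/61 = 497.1165 rpm, dir flips to +; running = +497.1165
Stage 3 [44T→44T]: ω = 497.1165×44/44 = 497.1165 rpm, dir flips to −; running = −497.1165
Stage 4 [45T→41T]: ω = 497.1165×45/41 = 545.6157 rpm, dir flips to +; running = +545.6157
Stage 5 [65T→41T]: ω = 545.6157×65/41 = 865.0005 rpm, dir flips to −; running = −865.0005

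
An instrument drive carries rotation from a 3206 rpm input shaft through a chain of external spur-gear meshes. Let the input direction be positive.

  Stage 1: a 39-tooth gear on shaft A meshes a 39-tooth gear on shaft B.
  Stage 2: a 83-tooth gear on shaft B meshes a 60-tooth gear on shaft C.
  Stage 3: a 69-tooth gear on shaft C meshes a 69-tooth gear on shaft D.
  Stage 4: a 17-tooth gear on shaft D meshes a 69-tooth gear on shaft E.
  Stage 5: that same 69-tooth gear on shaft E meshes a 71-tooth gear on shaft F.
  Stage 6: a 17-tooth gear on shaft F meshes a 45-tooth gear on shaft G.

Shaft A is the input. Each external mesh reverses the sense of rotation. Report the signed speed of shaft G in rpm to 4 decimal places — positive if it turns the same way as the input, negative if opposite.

+401.1597 rpm (same as input, |ω| = 401.1597 rpm)

Stage 1 [39T→39T]: ω = 3206.0000×39/39 = 3206.0000 rpm, dir flips to −; running = −3206.0000
Stage 2 [83T→60T]: ω = 3206.0000×83/60 = 4434.9667 rpm, dir flips to +; running = +4434.9667
Stage 3 [69T→69T]: ω = 4434.9667×69/69 = 4434.9667 rpm, dir flips to −; running = −4434.9667
Stage 4 [17T→69T]: ω = 4434.9667×17/69 = 1092.6729 rpm, dir flips to +; running = +1092.6729
Stage 5 [69T→71T]: ω = 1092.6729×69/71 = 1061.8934 rpm, dir flips to −; running = −1061.8934
Stage 6 [17T→45T]: ω = 1061.8934×17/45 = 401.1597 rpm, dir flips to +; running = +401.1597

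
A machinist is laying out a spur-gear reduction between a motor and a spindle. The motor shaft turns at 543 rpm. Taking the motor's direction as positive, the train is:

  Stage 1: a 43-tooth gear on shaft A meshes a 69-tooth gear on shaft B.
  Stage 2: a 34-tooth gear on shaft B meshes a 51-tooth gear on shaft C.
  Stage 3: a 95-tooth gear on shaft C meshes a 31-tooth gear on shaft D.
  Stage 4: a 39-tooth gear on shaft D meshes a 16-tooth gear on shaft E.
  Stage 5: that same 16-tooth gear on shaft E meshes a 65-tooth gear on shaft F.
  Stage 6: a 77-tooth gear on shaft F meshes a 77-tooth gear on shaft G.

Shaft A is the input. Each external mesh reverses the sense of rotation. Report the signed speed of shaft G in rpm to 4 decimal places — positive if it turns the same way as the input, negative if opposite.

Stage 1 [43T→69T]: ω = 543.0000×43/69 = 338.3913 rpm, dir flips to −; running = −338.3913
Stage 2 [34T→51T]: ω = 338.3913×34/51 = 225.5942 rpm, dir flips to +; running = +225.5942
Stage 3 [95T→31T]: ω = 225.5942×95/31 = 691.3371 rpm, dir flips to −; running = −691.3371
Stage 4 [39T→16T]: ω = 691.3371×39/16 = 1685.1341 rpm, dir flips to +; running = +1685.1341
Stage 5 [16T→65T]: ω = 1685.1341×16/65 = 414.8022 rpm, dir flips to −; running = −414.8022
Stage 6 [77T→77T]: ω = 414.8022×77/77 = 414.8022 rpm, dir flips to +; running = +414.8022

+414.8022 rpm (same as input, |ω| = 414.8022 rpm)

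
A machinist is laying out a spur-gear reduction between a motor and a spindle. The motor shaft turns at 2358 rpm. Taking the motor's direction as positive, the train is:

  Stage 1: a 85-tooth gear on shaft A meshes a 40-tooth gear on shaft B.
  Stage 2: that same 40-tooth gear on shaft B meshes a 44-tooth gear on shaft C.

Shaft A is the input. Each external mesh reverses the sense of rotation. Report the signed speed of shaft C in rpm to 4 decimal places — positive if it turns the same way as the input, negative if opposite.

+4555.2273 rpm (same as input, |ω| = 4555.2273 rpm)

Stage 1 [85T→40T]: ω = 2358.0000×85/40 = 5010.7500 rpm, dir flips to −; running = −5010.7500
Stage 2 [40T→44T]: ω = 5010.7500×40/44 = 4555.2273 rpm, dir flips to +; running = +4555.2273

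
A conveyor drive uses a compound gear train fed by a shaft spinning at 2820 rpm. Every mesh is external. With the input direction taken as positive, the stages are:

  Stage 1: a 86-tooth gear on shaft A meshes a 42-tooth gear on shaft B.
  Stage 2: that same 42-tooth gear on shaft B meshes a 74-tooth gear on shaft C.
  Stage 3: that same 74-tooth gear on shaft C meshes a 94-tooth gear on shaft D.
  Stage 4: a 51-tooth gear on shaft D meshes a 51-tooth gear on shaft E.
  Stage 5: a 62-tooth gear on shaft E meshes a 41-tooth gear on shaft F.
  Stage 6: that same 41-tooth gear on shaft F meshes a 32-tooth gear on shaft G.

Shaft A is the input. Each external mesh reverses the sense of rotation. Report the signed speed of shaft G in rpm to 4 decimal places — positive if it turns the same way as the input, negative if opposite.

Stage 1 [86T→42T]: ω = 2820.0000×86/42 = 5774.2857 rpm, dir flips to −; running = −5774.2857
Stage 2 [42T→74T]: ω = 5774.2857×42/74 = 3277.2973 rpm, dir flips to +; running = +3277.2973
Stage 3 [74T→94T]: ω = 3277.2973×74/94 = 2580.0000 rpm, dir flips to −; running = −2580.0000
Stage 4 [51T→51T]: ω = 2580.0000×51/51 = 2580.0000 rpm, dir flips to +; running = +2580.0000
Stage 5 [62T→41T]: ω = 2580.0000×62/41 = 3901.4634 rpm, dir flips to −; running = −3901.4634
Stage 6 [41T→32T]: ω = 3901.4634×41/32 = 4998.7500 rpm, dir flips to +; running = +4998.7500

+4998.7500 rpm (same as input, |ω| = 4998.7500 rpm)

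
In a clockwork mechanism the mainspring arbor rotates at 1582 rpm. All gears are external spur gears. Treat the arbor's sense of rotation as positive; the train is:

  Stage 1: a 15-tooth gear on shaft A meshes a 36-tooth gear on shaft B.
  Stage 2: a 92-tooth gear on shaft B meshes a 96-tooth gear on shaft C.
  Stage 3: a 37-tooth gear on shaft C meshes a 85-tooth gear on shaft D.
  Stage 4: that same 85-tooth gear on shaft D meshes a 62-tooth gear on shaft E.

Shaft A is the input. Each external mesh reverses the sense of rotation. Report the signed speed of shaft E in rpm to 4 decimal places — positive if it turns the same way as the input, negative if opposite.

+376.9831 rpm (same as input, |ω| = 376.9831 rpm)

Stage 1 [15T→36T]: ω = 1582.0000×15/36 = 659.1667 rpm, dir flips to −; running = −659.1667
Stage 2 [92T→96T]: ω = 659.1667×92/96 = 631.7014 rpm, dir flips to +; running = +631.7014
Stage 3 [37T→85T]: ω = 631.7014×37/85 = 274.9759 rpm, dir flips to −; running = −274.9759
Stage 4 [85T→62T]: ω = 274.9759×85/62 = 376.9831 rpm, dir flips to +; running = +376.9831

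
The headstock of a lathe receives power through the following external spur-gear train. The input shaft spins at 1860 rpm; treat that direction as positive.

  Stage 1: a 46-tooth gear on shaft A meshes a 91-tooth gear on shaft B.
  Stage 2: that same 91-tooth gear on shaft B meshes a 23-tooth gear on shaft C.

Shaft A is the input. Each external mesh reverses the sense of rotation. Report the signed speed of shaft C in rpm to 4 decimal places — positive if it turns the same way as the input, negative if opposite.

+3720.0000 rpm (same as input, |ω| = 3720.0000 rpm)

Stage 1 [46T→91T]: ω = 1860.0000×46/91 = 940.2198 rpm, dir flips to −; running = −940.2198
Stage 2 [91T→23T]: ω = 940.2198×91/23 = 3720.0000 rpm, dir flips to +; running = +3720.0000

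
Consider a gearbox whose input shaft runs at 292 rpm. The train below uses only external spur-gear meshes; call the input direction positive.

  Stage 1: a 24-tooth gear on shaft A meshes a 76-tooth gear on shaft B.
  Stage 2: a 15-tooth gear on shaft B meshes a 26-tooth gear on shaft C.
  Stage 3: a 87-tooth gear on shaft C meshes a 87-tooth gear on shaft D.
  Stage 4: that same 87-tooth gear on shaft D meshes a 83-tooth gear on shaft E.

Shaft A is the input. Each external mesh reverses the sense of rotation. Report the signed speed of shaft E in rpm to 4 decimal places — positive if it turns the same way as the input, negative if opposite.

Stage 1 [24T→76T]: ω = 292.0000×24/76 = 92.2105 rpm, dir flips to −; running = −92.2105
Stage 2 [15T→26T]: ω = 92.2105×15/26 = 53.1984 rpm, dir flips to +; running = +53.1984
Stage 3 [87T→87T]: ω = 53.1984×87/87 = 53.1984 rpm, dir flips to −; running = −53.1984
Stage 4 [87T→83T]: ω = 53.1984×87/83 = 55.7622 rpm, dir flips to +; running = +55.7622

+55.7622 rpm (same as input, |ω| = 55.7622 rpm)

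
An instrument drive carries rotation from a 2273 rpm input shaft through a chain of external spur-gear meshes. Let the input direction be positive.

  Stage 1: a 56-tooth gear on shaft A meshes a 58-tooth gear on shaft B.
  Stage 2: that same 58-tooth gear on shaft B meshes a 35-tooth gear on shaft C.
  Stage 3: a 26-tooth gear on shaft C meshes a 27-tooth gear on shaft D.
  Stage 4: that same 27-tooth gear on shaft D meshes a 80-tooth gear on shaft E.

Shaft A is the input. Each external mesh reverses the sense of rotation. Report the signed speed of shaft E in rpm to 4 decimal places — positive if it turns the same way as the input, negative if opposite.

Stage 1 [56T→58T]: ω = 2273.0000×56/58 = 2194.6207 rpm, dir flips to −; running = −2194.6207
Stage 2 [58T→35T]: ω = 2194.6207×58/35 = 3636.8000 rpm, dir flips to +; running = +3636.8000
Stage 3 [26T→27T]: ω = 3636.8000×26/27 = 3502.1037 rpm, dir flips to −; running = −3502.1037
Stage 4 [27T→80T]: ω = 3502.1037×27/80 = 1181.9600 rpm, dir flips to +; running = +1181.9600

+1181.9600 rpm (same as input, |ω| = 1181.9600 rpm)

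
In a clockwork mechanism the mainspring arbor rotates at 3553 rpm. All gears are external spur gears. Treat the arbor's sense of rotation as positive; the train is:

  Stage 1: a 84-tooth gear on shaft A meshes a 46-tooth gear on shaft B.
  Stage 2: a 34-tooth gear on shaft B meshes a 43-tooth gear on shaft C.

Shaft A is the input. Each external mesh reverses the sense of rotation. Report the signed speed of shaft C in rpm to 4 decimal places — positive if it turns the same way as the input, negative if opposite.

+5130.1153 rpm (same as input, |ω| = 5130.1153 rpm)

Stage 1 [84T→46T]: ω = 3553.0000×84/46 = 6488.0870 rpm, dir flips to −; running = −6488.0870
Stage 2 [34T→43T]: ω = 6488.0870×34/43 = 5130.1153 rpm, dir flips to +; running = +5130.1153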